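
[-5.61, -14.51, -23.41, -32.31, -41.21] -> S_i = -5.61 + -8.90*i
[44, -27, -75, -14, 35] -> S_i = Random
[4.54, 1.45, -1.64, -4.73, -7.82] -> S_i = 4.54 + -3.09*i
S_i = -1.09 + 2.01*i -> [-1.09, 0.92, 2.93, 4.94, 6.95]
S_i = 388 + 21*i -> [388, 409, 430, 451, 472]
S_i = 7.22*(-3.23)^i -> [7.22, -23.32, 75.33, -243.3, 785.86]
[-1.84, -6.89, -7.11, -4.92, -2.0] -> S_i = Random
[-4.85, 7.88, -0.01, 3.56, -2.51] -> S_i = Random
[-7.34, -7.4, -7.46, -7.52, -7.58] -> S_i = -7.34 + -0.06*i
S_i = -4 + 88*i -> [-4, 84, 172, 260, 348]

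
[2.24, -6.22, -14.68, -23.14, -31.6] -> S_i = 2.24 + -8.46*i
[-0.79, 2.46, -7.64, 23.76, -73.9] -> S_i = -0.79*(-3.11)^i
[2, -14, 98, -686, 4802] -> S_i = 2*-7^i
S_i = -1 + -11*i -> [-1, -12, -23, -34, -45]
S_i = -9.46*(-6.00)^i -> [-9.46, 56.76, -340.56, 2043.36, -12260.16]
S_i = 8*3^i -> [8, 24, 72, 216, 648]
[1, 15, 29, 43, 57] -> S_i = 1 + 14*i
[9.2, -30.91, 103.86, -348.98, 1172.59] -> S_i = 9.20*(-3.36)^i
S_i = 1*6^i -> [1, 6, 36, 216, 1296]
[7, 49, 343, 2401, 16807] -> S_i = 7*7^i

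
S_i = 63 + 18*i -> [63, 81, 99, 117, 135]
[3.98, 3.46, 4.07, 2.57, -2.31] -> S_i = Random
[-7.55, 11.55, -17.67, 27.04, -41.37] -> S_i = -7.55*(-1.53)^i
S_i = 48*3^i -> [48, 144, 432, 1296, 3888]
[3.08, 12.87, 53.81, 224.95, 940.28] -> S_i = 3.08*4.18^i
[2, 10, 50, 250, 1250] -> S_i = 2*5^i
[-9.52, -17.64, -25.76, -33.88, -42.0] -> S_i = -9.52 + -8.12*i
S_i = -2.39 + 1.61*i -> [-2.39, -0.78, 0.83, 2.44, 4.05]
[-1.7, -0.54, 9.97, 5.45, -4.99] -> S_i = Random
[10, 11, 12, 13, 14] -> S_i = 10 + 1*i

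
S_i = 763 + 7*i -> [763, 770, 777, 784, 791]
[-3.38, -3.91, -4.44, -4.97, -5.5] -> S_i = -3.38 + -0.53*i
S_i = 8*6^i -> [8, 48, 288, 1728, 10368]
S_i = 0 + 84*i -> [0, 84, 168, 252, 336]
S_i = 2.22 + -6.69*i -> [2.22, -4.47, -11.16, -17.85, -24.54]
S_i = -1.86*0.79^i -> [-1.86, -1.47, -1.16, -0.92, -0.72]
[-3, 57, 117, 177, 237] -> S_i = -3 + 60*i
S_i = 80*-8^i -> [80, -640, 5120, -40960, 327680]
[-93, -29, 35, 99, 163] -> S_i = -93 + 64*i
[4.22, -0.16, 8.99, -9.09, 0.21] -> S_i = Random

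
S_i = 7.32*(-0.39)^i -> [7.32, -2.85, 1.11, -0.43, 0.17]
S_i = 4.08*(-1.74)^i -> [4.08, -7.1, 12.35, -21.49, 37.4]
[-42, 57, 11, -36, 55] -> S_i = Random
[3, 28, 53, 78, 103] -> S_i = 3 + 25*i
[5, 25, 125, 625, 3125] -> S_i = 5*5^i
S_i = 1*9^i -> [1, 9, 81, 729, 6561]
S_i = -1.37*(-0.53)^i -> [-1.37, 0.73, -0.38, 0.2, -0.11]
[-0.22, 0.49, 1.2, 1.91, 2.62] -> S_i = -0.22 + 0.71*i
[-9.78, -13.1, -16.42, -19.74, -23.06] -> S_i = -9.78 + -3.32*i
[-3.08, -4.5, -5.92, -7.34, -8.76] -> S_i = -3.08 + -1.42*i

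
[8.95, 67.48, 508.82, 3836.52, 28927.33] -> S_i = 8.95*7.54^i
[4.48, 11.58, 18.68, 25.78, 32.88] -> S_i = 4.48 + 7.10*i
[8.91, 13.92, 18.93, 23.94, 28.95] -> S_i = 8.91 + 5.01*i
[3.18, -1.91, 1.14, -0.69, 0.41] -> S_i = 3.18*(-0.60)^i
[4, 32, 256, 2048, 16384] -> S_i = 4*8^i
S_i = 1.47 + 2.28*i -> [1.47, 3.75, 6.03, 8.31, 10.59]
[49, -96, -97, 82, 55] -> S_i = Random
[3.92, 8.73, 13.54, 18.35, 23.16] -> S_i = 3.92 + 4.81*i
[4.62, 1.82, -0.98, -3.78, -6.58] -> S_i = 4.62 + -2.80*i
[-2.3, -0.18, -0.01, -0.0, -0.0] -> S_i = -2.30*0.08^i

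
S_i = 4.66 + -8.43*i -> [4.66, -3.77, -12.2, -20.63, -29.06]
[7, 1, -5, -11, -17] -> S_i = 7 + -6*i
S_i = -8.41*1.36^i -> [-8.41, -11.44, -15.56, -21.15, -28.77]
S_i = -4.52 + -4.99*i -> [-4.52, -9.51, -14.5, -19.49, -24.48]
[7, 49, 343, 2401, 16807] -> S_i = 7*7^i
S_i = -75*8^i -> [-75, -600, -4800, -38400, -307200]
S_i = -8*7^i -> [-8, -56, -392, -2744, -19208]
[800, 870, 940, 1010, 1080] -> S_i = 800 + 70*i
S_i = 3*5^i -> [3, 15, 75, 375, 1875]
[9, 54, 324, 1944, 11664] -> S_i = 9*6^i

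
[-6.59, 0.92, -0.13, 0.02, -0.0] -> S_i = -6.59*(-0.14)^i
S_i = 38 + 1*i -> [38, 39, 40, 41, 42]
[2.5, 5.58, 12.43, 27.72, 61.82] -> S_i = 2.50*2.23^i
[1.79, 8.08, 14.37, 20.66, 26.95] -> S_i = 1.79 + 6.29*i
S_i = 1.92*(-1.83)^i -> [1.92, -3.51, 6.43, -11.77, 21.53]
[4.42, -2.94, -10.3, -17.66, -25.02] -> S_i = 4.42 + -7.36*i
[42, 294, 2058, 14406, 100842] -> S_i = 42*7^i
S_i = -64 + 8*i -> [-64, -56, -48, -40, -32]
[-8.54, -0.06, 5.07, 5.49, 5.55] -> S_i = Random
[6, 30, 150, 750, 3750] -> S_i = 6*5^i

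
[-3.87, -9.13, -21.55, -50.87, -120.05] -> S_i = -3.87*2.36^i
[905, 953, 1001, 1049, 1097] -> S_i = 905 + 48*i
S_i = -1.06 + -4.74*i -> [-1.06, -5.8, -10.54, -15.28, -20.02]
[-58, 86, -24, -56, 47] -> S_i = Random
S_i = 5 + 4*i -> [5, 9, 13, 17, 21]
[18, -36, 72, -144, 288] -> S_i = 18*-2^i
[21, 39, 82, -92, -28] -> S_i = Random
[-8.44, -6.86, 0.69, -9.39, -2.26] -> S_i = Random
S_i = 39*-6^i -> [39, -234, 1404, -8424, 50544]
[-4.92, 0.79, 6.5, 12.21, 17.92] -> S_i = -4.92 + 5.71*i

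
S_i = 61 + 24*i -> [61, 85, 109, 133, 157]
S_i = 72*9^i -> [72, 648, 5832, 52488, 472392]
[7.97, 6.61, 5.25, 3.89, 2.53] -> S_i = 7.97 + -1.36*i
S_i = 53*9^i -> [53, 477, 4293, 38637, 347733]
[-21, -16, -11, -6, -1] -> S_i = -21 + 5*i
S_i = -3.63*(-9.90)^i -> [-3.63, 35.94, -355.78, 3522.19, -34869.64]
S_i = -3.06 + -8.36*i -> [-3.06, -11.42, -19.78, -28.14, -36.5]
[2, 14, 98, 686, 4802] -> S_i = 2*7^i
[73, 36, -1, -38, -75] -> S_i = 73 + -37*i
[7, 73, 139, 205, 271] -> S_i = 7 + 66*i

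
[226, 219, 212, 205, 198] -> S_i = 226 + -7*i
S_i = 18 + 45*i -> [18, 63, 108, 153, 198]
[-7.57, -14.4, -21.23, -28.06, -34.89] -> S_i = -7.57 + -6.83*i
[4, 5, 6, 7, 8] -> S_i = 4 + 1*i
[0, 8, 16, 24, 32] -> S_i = 0 + 8*i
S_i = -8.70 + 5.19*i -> [-8.7, -3.51, 1.68, 6.87, 12.06]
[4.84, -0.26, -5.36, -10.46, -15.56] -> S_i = 4.84 + -5.10*i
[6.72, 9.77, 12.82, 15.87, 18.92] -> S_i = 6.72 + 3.05*i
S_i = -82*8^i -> [-82, -656, -5248, -41984, -335872]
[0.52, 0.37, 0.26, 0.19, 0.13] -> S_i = 0.52*0.71^i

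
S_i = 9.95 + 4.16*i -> [9.95, 14.11, 18.27, 22.43, 26.59]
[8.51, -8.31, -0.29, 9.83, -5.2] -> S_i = Random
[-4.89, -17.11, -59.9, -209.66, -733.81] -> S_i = -4.89*3.50^i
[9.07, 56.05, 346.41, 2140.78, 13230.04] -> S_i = 9.07*6.18^i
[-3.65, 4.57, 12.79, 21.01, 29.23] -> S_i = -3.65 + 8.22*i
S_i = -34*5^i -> [-34, -170, -850, -4250, -21250]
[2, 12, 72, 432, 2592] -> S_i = 2*6^i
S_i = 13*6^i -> [13, 78, 468, 2808, 16848]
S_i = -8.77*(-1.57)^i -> [-8.77, 13.77, -21.62, 33.94, -53.28]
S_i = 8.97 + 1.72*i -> [8.97, 10.69, 12.41, 14.13, 15.85]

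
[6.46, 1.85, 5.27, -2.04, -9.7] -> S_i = Random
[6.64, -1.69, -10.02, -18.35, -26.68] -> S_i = 6.64 + -8.33*i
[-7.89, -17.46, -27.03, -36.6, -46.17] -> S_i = -7.89 + -9.57*i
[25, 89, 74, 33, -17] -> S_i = Random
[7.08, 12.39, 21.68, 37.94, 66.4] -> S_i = 7.08*1.75^i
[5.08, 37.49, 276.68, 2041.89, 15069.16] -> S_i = 5.08*7.38^i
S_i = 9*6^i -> [9, 54, 324, 1944, 11664]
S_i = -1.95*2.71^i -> [-1.95, -5.28, -14.32, -38.81, -105.17]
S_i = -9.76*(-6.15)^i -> [-9.76, 60.02, -369.15, 2270.26, -13962.09]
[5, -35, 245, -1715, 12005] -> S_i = 5*-7^i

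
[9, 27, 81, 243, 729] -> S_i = 9*3^i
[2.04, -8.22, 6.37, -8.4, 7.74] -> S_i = Random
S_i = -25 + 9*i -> [-25, -16, -7, 2, 11]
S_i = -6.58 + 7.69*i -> [-6.58, 1.11, 8.8, 16.49, 24.18]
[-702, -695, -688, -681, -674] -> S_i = -702 + 7*i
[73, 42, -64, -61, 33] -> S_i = Random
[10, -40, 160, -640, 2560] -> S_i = 10*-4^i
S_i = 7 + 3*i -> [7, 10, 13, 16, 19]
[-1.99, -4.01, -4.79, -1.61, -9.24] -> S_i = Random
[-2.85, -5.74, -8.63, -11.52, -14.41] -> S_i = -2.85 + -2.89*i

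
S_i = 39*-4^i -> [39, -156, 624, -2496, 9984]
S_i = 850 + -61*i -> [850, 789, 728, 667, 606]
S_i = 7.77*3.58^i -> [7.77, 27.82, 99.58, 356.51, 1276.3]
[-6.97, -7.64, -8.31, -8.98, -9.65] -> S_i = -6.97 + -0.67*i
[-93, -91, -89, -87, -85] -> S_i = -93 + 2*i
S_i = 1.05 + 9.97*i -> [1.05, 11.02, 20.99, 30.96, 40.93]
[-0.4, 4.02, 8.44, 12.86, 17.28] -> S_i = -0.40 + 4.42*i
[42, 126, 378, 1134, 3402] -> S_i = 42*3^i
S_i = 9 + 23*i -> [9, 32, 55, 78, 101]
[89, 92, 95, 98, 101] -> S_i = 89 + 3*i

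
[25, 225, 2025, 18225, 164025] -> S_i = 25*9^i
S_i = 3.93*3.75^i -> [3.93, 14.74, 55.27, 207.25, 777.17]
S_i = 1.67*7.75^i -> [1.67, 12.94, 100.3, 777.36, 6024.53]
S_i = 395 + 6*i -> [395, 401, 407, 413, 419]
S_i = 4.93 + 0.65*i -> [4.93, 5.58, 6.23, 6.88, 7.53]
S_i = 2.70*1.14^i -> [2.7, 3.08, 3.51, 4.0, 4.56]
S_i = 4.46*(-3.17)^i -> [4.46, -14.14, 44.82, -142.07, 450.37]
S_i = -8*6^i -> [-8, -48, -288, -1728, -10368]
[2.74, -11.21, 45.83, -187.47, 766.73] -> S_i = 2.74*(-4.09)^i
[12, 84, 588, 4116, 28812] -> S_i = 12*7^i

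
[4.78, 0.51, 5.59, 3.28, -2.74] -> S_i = Random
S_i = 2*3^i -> [2, 6, 18, 54, 162]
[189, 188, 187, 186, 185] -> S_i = 189 + -1*i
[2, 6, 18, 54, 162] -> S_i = 2*3^i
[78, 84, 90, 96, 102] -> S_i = 78 + 6*i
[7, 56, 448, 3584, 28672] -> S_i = 7*8^i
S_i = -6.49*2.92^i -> [-6.49, -18.95, -55.34, -161.58, -471.82]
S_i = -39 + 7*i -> [-39, -32, -25, -18, -11]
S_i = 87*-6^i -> [87, -522, 3132, -18792, 112752]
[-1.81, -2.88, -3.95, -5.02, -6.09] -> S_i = -1.81 + -1.07*i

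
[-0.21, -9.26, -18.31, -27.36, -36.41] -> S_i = -0.21 + -9.05*i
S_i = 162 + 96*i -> [162, 258, 354, 450, 546]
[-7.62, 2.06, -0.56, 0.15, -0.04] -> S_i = -7.62*(-0.27)^i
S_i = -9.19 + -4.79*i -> [-9.19, -13.98, -18.77, -23.56, -28.35]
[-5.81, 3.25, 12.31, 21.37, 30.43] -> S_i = -5.81 + 9.06*i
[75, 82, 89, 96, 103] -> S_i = 75 + 7*i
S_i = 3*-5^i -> [3, -15, 75, -375, 1875]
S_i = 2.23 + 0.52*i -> [2.23, 2.75, 3.27, 3.79, 4.31]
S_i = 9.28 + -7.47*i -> [9.28, 1.81, -5.66, -13.13, -20.6]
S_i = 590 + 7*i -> [590, 597, 604, 611, 618]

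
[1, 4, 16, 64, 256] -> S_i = 1*4^i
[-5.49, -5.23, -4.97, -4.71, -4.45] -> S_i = -5.49 + 0.26*i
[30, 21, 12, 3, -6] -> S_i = 30 + -9*i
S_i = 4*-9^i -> [4, -36, 324, -2916, 26244]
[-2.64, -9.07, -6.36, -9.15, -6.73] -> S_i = Random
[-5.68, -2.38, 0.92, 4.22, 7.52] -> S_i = -5.68 + 3.30*i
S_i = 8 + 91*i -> [8, 99, 190, 281, 372]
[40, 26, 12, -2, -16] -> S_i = 40 + -14*i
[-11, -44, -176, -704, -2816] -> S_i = -11*4^i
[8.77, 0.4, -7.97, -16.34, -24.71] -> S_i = 8.77 + -8.37*i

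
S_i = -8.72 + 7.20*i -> [-8.72, -1.52, 5.68, 12.88, 20.08]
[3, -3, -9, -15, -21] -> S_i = 3 + -6*i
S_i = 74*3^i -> [74, 222, 666, 1998, 5994]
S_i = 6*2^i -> [6, 12, 24, 48, 96]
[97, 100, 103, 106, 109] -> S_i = 97 + 3*i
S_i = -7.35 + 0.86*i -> [-7.35, -6.49, -5.63, -4.77, -3.91]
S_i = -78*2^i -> [-78, -156, -312, -624, -1248]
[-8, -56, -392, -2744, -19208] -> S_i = -8*7^i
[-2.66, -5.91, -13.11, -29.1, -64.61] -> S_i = -2.66*2.22^i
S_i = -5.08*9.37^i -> [-5.08, -47.6, -446.01, -4179.1, -39158.14]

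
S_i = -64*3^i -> [-64, -192, -576, -1728, -5184]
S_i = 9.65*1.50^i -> [9.65, 14.48, 21.71, 32.57, 48.85]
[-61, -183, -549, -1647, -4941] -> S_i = -61*3^i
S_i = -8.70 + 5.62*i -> [-8.7, -3.08, 2.54, 8.16, 13.78]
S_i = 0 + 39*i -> [0, 39, 78, 117, 156]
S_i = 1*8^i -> [1, 8, 64, 512, 4096]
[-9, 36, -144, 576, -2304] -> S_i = -9*-4^i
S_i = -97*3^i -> [-97, -291, -873, -2619, -7857]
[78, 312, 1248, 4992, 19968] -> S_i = 78*4^i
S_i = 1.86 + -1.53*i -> [1.86, 0.33, -1.2, -2.73, -4.26]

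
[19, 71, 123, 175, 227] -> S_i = 19 + 52*i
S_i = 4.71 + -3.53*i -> [4.71, 1.18, -2.35, -5.88, -9.41]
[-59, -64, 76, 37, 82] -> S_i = Random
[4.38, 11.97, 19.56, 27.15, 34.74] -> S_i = 4.38 + 7.59*i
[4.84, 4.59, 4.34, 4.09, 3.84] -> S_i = 4.84 + -0.25*i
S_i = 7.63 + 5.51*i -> [7.63, 13.14, 18.65, 24.16, 29.67]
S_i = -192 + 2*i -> [-192, -190, -188, -186, -184]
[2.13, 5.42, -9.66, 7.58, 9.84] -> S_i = Random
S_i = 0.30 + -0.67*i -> [0.3, -0.37, -1.04, -1.71, -2.38]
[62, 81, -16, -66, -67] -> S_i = Random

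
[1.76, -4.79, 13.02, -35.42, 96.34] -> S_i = 1.76*(-2.72)^i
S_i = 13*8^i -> [13, 104, 832, 6656, 53248]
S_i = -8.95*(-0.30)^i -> [-8.95, 2.68, -0.81, 0.24, -0.07]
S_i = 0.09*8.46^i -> [0.09, 0.76, 6.44, 54.49, 461.02]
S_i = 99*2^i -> [99, 198, 396, 792, 1584]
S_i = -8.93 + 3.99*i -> [-8.93, -4.94, -0.95, 3.04, 7.03]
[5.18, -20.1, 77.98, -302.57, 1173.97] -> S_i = 5.18*(-3.88)^i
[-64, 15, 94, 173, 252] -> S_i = -64 + 79*i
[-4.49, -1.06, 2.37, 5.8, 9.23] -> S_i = -4.49 + 3.43*i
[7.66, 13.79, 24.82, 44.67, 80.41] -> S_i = 7.66*1.80^i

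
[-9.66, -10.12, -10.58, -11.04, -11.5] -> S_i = -9.66 + -0.46*i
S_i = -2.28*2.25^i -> [-2.28, -5.13, -11.54, -25.97, -58.43]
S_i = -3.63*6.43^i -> [-3.63, -23.34, -150.08, -965.03, -6205.12]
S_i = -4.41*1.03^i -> [-4.41, -4.54, -4.68, -4.82, -4.96]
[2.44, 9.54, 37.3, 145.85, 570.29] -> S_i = 2.44*3.91^i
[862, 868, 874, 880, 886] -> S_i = 862 + 6*i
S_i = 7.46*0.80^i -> [7.46, 5.97, 4.77, 3.82, 3.06]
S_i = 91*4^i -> [91, 364, 1456, 5824, 23296]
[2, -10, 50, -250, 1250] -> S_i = 2*-5^i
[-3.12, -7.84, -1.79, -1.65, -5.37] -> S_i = Random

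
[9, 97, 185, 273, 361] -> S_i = 9 + 88*i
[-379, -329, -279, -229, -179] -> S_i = -379 + 50*i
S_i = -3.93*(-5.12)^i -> [-3.93, 20.12, -103.02, 527.48, -2700.68]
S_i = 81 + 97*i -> [81, 178, 275, 372, 469]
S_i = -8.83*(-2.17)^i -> [-8.83, 19.16, -41.58, 90.23, -195.79]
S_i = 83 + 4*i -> [83, 87, 91, 95, 99]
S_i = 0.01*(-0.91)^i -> [0.01, -0.01, 0.01, -0.01, 0.01]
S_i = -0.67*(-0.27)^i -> [-0.67, 0.18, -0.05, 0.01, -0.0]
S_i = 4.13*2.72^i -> [4.13, 11.23, 30.56, 83.11, 226.06]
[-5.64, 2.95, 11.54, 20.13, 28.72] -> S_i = -5.64 + 8.59*i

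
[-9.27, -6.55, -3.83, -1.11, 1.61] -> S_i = -9.27 + 2.72*i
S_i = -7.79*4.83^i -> [-7.79, -37.63, -181.73, -877.77, -4239.61]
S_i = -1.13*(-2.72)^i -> [-1.13, 3.07, -8.36, 22.74, -61.85]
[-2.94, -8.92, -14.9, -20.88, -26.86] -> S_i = -2.94 + -5.98*i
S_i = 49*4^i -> [49, 196, 784, 3136, 12544]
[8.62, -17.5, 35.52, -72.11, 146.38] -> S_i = 8.62*(-2.03)^i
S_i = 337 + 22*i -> [337, 359, 381, 403, 425]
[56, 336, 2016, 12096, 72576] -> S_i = 56*6^i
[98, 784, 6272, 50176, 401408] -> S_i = 98*8^i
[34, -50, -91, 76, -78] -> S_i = Random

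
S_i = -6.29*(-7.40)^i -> [-6.29, 46.55, -344.44, 2548.86, -18861.56]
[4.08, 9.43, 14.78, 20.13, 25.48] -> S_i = 4.08 + 5.35*i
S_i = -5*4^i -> [-5, -20, -80, -320, -1280]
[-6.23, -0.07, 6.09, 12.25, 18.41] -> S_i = -6.23 + 6.16*i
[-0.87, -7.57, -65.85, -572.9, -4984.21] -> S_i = -0.87*8.70^i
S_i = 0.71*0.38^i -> [0.71, 0.27, 0.1, 0.04, 0.01]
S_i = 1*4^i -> [1, 4, 16, 64, 256]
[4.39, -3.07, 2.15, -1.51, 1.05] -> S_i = 4.39*(-0.70)^i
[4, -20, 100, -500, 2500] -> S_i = 4*-5^i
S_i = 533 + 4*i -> [533, 537, 541, 545, 549]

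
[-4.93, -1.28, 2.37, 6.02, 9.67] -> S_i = -4.93 + 3.65*i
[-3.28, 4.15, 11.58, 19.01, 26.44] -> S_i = -3.28 + 7.43*i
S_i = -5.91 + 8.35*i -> [-5.91, 2.44, 10.79, 19.14, 27.49]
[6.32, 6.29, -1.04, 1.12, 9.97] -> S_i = Random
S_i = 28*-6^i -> [28, -168, 1008, -6048, 36288]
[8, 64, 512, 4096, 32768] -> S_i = 8*8^i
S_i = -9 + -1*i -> [-9, -10, -11, -12, -13]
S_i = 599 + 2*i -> [599, 601, 603, 605, 607]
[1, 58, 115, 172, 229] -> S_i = 1 + 57*i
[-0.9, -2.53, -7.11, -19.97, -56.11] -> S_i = -0.90*2.81^i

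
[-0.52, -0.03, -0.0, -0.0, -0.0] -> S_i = -0.52*0.06^i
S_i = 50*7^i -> [50, 350, 2450, 17150, 120050]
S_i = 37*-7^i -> [37, -259, 1813, -12691, 88837]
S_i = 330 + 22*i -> [330, 352, 374, 396, 418]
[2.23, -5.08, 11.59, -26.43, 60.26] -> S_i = 2.23*(-2.28)^i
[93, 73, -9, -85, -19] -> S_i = Random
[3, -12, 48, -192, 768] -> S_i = 3*-4^i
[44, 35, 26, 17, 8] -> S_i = 44 + -9*i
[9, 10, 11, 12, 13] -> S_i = 9 + 1*i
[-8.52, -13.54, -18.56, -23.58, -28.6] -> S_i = -8.52 + -5.02*i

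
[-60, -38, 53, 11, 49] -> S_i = Random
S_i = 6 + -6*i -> [6, 0, -6, -12, -18]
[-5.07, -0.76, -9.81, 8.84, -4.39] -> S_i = Random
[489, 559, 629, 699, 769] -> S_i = 489 + 70*i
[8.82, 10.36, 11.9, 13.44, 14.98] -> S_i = 8.82 + 1.54*i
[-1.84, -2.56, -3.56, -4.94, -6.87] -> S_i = -1.84*1.39^i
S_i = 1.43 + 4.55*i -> [1.43, 5.98, 10.53, 15.08, 19.63]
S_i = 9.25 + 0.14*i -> [9.25, 9.39, 9.53, 9.67, 9.81]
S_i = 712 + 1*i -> [712, 713, 714, 715, 716]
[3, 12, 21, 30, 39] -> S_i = 3 + 9*i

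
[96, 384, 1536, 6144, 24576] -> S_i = 96*4^i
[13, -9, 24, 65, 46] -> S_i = Random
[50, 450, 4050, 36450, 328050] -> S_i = 50*9^i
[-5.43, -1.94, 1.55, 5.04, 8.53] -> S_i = -5.43 + 3.49*i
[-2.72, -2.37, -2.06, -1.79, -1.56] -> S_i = -2.72*0.87^i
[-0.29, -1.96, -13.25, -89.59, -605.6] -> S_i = -0.29*6.76^i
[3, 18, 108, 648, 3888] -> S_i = 3*6^i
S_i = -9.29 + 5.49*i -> [-9.29, -3.8, 1.69, 7.18, 12.67]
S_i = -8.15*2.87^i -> [-8.15, -23.39, -67.13, -192.67, -552.95]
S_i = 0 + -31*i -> [0, -31, -62, -93, -124]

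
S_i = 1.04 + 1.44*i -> [1.04, 2.48, 3.92, 5.36, 6.8]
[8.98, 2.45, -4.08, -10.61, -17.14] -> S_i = 8.98 + -6.53*i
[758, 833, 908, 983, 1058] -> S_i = 758 + 75*i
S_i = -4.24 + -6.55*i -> [-4.24, -10.79, -17.34, -23.89, -30.44]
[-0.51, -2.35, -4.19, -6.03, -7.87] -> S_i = -0.51 + -1.84*i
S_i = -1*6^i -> [-1, -6, -36, -216, -1296]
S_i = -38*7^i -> [-38, -266, -1862, -13034, -91238]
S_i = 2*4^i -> [2, 8, 32, 128, 512]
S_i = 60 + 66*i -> [60, 126, 192, 258, 324]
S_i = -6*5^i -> [-6, -30, -150, -750, -3750]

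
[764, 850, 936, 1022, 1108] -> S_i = 764 + 86*i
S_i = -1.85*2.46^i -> [-1.85, -4.55, -11.2, -27.54, -67.75]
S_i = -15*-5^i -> [-15, 75, -375, 1875, -9375]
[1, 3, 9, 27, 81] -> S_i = 1*3^i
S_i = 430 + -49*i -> [430, 381, 332, 283, 234]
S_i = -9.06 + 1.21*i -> [-9.06, -7.85, -6.64, -5.43, -4.22]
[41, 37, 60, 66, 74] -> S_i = Random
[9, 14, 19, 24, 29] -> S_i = 9 + 5*i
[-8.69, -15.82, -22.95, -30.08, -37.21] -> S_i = -8.69 + -7.13*i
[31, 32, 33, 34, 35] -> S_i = 31 + 1*i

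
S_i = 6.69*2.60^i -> [6.69, 17.39, 45.22, 117.58, 305.72]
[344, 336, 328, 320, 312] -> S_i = 344 + -8*i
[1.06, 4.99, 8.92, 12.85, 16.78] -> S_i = 1.06 + 3.93*i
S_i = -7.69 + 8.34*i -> [-7.69, 0.65, 8.99, 17.33, 25.67]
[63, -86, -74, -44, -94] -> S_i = Random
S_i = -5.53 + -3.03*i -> [-5.53, -8.56, -11.59, -14.62, -17.65]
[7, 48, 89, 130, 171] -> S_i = 7 + 41*i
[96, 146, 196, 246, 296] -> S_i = 96 + 50*i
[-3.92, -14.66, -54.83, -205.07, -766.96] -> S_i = -3.92*3.74^i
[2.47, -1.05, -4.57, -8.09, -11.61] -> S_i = 2.47 + -3.52*i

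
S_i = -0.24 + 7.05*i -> [-0.24, 6.81, 13.86, 20.91, 27.96]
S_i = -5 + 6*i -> [-5, 1, 7, 13, 19]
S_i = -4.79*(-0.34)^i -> [-4.79, 1.63, -0.55, 0.19, -0.06]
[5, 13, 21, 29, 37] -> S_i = 5 + 8*i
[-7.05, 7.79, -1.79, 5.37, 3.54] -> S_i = Random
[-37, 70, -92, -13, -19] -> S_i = Random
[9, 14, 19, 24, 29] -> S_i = 9 + 5*i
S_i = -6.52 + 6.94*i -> [-6.52, 0.42, 7.36, 14.3, 21.24]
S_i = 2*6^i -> [2, 12, 72, 432, 2592]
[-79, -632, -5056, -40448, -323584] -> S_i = -79*8^i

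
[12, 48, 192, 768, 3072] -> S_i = 12*4^i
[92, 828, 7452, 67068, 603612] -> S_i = 92*9^i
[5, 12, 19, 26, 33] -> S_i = 5 + 7*i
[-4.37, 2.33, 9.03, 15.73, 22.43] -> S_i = -4.37 + 6.70*i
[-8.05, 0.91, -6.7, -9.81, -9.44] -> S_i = Random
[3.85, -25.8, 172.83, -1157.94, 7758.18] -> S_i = 3.85*(-6.70)^i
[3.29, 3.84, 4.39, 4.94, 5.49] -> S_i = 3.29 + 0.55*i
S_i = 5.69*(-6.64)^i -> [5.69, -37.78, 250.87, -1665.78, 11060.75]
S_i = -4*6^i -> [-4, -24, -144, -864, -5184]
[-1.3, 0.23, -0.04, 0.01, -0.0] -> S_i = -1.30*(-0.18)^i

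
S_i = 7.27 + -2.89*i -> [7.27, 4.38, 1.49, -1.4, -4.29]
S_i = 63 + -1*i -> [63, 62, 61, 60, 59]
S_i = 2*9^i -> [2, 18, 162, 1458, 13122]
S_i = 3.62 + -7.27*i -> [3.62, -3.65, -10.92, -18.19, -25.46]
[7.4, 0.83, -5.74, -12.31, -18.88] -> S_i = 7.40 + -6.57*i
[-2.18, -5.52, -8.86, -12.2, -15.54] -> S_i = -2.18 + -3.34*i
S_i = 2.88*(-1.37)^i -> [2.88, -3.95, 5.41, -7.41, 10.15]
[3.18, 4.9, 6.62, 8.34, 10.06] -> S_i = 3.18 + 1.72*i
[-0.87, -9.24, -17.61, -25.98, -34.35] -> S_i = -0.87 + -8.37*i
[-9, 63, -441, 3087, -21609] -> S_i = -9*-7^i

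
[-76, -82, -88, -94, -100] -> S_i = -76 + -6*i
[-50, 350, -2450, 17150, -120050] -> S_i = -50*-7^i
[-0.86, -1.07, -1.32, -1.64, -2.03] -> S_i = -0.86*1.24^i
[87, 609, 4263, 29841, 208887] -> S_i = 87*7^i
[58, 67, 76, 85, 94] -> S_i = 58 + 9*i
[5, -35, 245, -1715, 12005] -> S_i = 5*-7^i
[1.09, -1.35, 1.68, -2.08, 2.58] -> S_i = 1.09*(-1.24)^i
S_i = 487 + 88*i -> [487, 575, 663, 751, 839]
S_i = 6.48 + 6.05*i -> [6.48, 12.53, 18.58, 24.63, 30.68]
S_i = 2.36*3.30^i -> [2.36, 7.79, 25.7, 84.81, 279.88]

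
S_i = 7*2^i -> [7, 14, 28, 56, 112]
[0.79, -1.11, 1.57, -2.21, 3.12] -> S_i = 0.79*(-1.41)^i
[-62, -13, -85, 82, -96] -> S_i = Random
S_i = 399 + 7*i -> [399, 406, 413, 420, 427]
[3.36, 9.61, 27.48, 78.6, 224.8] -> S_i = 3.36*2.86^i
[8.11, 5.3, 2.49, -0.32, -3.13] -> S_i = 8.11 + -2.81*i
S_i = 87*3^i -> [87, 261, 783, 2349, 7047]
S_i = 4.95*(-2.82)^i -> [4.95, -13.96, 39.36, -111.01, 313.04]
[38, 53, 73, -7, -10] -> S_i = Random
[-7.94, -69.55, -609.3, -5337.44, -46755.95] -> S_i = -7.94*8.76^i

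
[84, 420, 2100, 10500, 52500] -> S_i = 84*5^i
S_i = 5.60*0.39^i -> [5.6, 2.18, 0.85, 0.33, 0.13]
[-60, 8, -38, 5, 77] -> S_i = Random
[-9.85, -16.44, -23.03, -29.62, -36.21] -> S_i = -9.85 + -6.59*i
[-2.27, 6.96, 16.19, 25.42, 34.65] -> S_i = -2.27 + 9.23*i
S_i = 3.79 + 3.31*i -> [3.79, 7.1, 10.41, 13.72, 17.03]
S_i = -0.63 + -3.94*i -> [-0.63, -4.57, -8.51, -12.45, -16.39]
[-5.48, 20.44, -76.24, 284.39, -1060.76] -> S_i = -5.48*(-3.73)^i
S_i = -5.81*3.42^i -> [-5.81, -19.87, -67.96, -232.41, -794.84]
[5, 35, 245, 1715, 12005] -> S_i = 5*7^i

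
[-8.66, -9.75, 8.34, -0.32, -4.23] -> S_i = Random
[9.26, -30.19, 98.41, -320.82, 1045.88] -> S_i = 9.26*(-3.26)^i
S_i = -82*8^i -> [-82, -656, -5248, -41984, -335872]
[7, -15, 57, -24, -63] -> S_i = Random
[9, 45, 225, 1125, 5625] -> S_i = 9*5^i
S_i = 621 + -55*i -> [621, 566, 511, 456, 401]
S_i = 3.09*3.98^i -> [3.09, 12.3, 48.95, 194.81, 775.34]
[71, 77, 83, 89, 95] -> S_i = 71 + 6*i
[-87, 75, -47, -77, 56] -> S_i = Random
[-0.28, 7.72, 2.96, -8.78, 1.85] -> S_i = Random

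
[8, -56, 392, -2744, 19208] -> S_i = 8*-7^i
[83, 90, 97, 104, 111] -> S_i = 83 + 7*i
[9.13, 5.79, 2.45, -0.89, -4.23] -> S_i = 9.13 + -3.34*i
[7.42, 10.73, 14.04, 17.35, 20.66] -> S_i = 7.42 + 3.31*i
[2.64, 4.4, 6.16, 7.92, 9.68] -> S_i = 2.64 + 1.76*i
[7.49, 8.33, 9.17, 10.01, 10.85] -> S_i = 7.49 + 0.84*i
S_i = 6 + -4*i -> [6, 2, -2, -6, -10]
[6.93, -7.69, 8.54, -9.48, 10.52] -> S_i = 6.93*(-1.11)^i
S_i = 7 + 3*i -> [7, 10, 13, 16, 19]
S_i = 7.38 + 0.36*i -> [7.38, 7.74, 8.1, 8.46, 8.82]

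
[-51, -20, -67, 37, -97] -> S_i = Random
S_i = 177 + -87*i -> [177, 90, 3, -84, -171]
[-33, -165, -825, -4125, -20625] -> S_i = -33*5^i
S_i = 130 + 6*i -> [130, 136, 142, 148, 154]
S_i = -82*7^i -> [-82, -574, -4018, -28126, -196882]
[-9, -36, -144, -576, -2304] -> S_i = -9*4^i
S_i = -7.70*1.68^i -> [-7.7, -12.94, -21.73, -36.51, -61.34]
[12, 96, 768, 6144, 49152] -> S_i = 12*8^i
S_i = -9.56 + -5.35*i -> [-9.56, -14.91, -20.26, -25.61, -30.96]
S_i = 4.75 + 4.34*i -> [4.75, 9.09, 13.43, 17.77, 22.11]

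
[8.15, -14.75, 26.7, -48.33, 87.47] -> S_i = 8.15*(-1.81)^i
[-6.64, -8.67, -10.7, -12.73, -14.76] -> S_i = -6.64 + -2.03*i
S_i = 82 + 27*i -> [82, 109, 136, 163, 190]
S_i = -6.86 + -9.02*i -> [-6.86, -15.88, -24.9, -33.92, -42.94]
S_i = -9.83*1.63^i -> [-9.83, -16.02, -26.12, -42.57, -69.39]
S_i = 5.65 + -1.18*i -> [5.65, 4.47, 3.29, 2.11, 0.93]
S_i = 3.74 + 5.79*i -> [3.74, 9.53, 15.32, 21.11, 26.9]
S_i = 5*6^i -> [5, 30, 180, 1080, 6480]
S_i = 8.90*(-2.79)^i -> [8.9, -24.83, 69.28, -193.29, 539.27]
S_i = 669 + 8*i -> [669, 677, 685, 693, 701]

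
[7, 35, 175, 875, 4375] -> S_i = 7*5^i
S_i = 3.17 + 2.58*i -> [3.17, 5.75, 8.33, 10.91, 13.49]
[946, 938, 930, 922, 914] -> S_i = 946 + -8*i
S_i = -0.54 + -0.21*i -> [-0.54, -0.75, -0.96, -1.17, -1.38]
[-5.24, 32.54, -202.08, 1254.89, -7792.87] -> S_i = -5.24*(-6.21)^i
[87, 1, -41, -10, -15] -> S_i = Random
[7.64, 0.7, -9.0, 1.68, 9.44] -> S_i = Random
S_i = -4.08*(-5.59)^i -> [-4.08, 22.81, -127.49, 712.68, -3983.89]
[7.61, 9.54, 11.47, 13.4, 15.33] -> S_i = 7.61 + 1.93*i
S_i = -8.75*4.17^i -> [-8.75, -36.49, -152.15, -634.48, -2645.77]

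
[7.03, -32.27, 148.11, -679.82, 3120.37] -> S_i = 7.03*(-4.59)^i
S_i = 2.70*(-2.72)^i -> [2.7, -7.34, 19.98, -54.33, 147.79]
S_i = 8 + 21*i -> [8, 29, 50, 71, 92]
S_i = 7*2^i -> [7, 14, 28, 56, 112]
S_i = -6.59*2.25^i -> [-6.59, -14.83, -33.36, -75.06, -168.89]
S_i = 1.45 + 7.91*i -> [1.45, 9.36, 17.27, 25.18, 33.09]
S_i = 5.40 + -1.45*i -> [5.4, 3.95, 2.5, 1.05, -0.4]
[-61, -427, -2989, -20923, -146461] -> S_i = -61*7^i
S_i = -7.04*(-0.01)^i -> [-7.04, 0.07, -0.0, 0.0, -0.0]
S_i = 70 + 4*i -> [70, 74, 78, 82, 86]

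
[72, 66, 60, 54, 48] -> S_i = 72 + -6*i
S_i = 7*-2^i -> [7, -14, 28, -56, 112]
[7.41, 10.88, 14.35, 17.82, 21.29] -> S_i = 7.41 + 3.47*i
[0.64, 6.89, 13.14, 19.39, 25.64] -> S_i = 0.64 + 6.25*i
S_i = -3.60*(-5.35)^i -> [-3.6, 19.26, -103.04, 551.27, -2949.29]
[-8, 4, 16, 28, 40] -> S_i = -8 + 12*i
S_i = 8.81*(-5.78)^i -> [8.81, -50.92, 294.33, -1701.22, 9833.03]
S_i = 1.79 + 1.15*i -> [1.79, 2.94, 4.09, 5.24, 6.39]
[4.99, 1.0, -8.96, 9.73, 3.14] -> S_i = Random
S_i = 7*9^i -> [7, 63, 567, 5103, 45927]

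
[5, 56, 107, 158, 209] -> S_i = 5 + 51*i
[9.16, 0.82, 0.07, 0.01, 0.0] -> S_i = 9.16*0.09^i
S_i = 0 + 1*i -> [0, 1, 2, 3, 4]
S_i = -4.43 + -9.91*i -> [-4.43, -14.34, -24.25, -34.16, -44.07]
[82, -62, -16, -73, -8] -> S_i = Random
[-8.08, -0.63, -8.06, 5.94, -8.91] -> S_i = Random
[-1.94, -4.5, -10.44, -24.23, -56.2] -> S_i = -1.94*2.32^i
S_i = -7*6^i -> [-7, -42, -252, -1512, -9072]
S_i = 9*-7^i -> [9, -63, 441, -3087, 21609]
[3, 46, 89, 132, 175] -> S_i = 3 + 43*i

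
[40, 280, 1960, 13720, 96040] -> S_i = 40*7^i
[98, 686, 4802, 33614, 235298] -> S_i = 98*7^i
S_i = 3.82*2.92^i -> [3.82, 11.15, 32.57, 95.11, 277.71]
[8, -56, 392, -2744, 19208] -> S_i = 8*-7^i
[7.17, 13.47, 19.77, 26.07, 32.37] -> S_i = 7.17 + 6.30*i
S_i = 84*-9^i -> [84, -756, 6804, -61236, 551124]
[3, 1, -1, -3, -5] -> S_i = 3 + -2*i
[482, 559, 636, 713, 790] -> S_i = 482 + 77*i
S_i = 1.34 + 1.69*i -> [1.34, 3.03, 4.72, 6.41, 8.1]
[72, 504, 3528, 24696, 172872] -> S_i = 72*7^i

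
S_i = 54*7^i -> [54, 378, 2646, 18522, 129654]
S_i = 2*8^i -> [2, 16, 128, 1024, 8192]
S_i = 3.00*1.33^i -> [3.0, 3.99, 5.31, 7.06, 9.39]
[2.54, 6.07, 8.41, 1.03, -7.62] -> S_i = Random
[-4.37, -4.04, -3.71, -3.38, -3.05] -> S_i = -4.37 + 0.33*i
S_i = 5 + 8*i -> [5, 13, 21, 29, 37]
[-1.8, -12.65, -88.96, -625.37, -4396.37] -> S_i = -1.80*7.03^i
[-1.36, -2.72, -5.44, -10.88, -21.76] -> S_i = -1.36*2.00^i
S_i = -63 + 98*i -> [-63, 35, 133, 231, 329]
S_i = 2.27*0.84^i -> [2.27, 1.91, 1.6, 1.35, 1.13]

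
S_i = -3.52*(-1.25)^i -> [-3.52, 4.4, -5.5, 6.88, -8.59]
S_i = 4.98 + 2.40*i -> [4.98, 7.38, 9.78, 12.18, 14.58]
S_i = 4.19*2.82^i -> [4.19, 11.82, 33.32, 93.96, 264.98]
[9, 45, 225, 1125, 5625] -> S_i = 9*5^i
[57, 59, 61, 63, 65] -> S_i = 57 + 2*i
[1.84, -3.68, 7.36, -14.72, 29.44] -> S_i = 1.84*(-2.00)^i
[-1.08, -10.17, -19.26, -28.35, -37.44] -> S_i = -1.08 + -9.09*i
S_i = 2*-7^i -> [2, -14, 98, -686, 4802]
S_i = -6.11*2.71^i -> [-6.11, -16.56, -44.87, -121.6, -329.55]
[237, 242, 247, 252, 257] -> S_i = 237 + 5*i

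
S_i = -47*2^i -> [-47, -94, -188, -376, -752]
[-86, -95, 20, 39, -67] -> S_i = Random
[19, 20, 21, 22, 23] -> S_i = 19 + 1*i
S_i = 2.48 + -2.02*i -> [2.48, 0.46, -1.56, -3.58, -5.6]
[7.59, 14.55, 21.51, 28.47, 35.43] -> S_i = 7.59 + 6.96*i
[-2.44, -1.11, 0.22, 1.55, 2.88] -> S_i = -2.44 + 1.33*i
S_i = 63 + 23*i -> [63, 86, 109, 132, 155]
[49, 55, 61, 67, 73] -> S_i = 49 + 6*i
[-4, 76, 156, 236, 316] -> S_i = -4 + 80*i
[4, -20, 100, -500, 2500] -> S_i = 4*-5^i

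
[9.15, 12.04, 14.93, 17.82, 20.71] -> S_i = 9.15 + 2.89*i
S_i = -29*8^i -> [-29, -232, -1856, -14848, -118784]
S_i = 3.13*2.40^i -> [3.13, 7.51, 18.03, 43.27, 103.85]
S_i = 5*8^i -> [5, 40, 320, 2560, 20480]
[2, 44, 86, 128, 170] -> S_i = 2 + 42*i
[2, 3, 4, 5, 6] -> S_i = 2 + 1*i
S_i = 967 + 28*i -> [967, 995, 1023, 1051, 1079]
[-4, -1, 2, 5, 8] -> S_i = -4 + 3*i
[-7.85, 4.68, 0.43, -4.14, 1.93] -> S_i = Random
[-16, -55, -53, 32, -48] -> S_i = Random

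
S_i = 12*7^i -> [12, 84, 588, 4116, 28812]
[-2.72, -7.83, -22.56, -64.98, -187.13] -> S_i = -2.72*2.88^i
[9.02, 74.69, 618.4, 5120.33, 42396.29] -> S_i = 9.02*8.28^i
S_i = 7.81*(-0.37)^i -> [7.81, -2.89, 1.07, -0.4, 0.15]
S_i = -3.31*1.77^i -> [-3.31, -5.86, -10.37, -18.35, -32.49]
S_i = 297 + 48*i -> [297, 345, 393, 441, 489]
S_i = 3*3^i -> [3, 9, 27, 81, 243]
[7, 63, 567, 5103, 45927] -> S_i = 7*9^i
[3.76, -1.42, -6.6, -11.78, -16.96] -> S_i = 3.76 + -5.18*i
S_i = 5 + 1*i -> [5, 6, 7, 8, 9]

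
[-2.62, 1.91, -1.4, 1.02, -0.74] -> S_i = -2.62*(-0.73)^i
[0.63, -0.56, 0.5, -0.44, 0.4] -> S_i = 0.63*(-0.89)^i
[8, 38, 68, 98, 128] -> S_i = 8 + 30*i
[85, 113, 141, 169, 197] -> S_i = 85 + 28*i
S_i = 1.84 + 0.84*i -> [1.84, 2.68, 3.52, 4.36, 5.2]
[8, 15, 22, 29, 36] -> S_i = 8 + 7*i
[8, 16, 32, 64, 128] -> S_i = 8*2^i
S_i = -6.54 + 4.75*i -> [-6.54, -1.79, 2.96, 7.71, 12.46]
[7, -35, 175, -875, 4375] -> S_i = 7*-5^i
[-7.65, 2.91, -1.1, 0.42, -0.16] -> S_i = -7.65*(-0.38)^i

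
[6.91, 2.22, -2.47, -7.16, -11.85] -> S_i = 6.91 + -4.69*i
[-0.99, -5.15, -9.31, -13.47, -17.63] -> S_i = -0.99 + -4.16*i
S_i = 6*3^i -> [6, 18, 54, 162, 486]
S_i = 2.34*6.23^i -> [2.34, 14.58, 90.82, 565.82, 3525.07]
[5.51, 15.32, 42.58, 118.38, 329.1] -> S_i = 5.51*2.78^i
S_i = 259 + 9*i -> [259, 268, 277, 286, 295]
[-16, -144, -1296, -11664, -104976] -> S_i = -16*9^i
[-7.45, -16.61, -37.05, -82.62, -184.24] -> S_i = -7.45*2.23^i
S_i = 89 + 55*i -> [89, 144, 199, 254, 309]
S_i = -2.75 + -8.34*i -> [-2.75, -11.09, -19.43, -27.77, -36.11]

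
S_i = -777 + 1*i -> [-777, -776, -775, -774, -773]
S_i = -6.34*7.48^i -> [-6.34, -47.42, -354.73, -2653.35, -19847.04]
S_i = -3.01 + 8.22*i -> [-3.01, 5.21, 13.43, 21.65, 29.87]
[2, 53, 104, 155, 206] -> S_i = 2 + 51*i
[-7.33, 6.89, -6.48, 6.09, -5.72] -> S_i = -7.33*(-0.94)^i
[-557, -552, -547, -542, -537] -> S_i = -557 + 5*i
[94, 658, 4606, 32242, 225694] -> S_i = 94*7^i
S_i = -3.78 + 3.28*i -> [-3.78, -0.5, 2.78, 6.06, 9.34]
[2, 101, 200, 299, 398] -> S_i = 2 + 99*i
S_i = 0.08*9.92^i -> [0.08, 0.79, 7.87, 78.1, 774.71]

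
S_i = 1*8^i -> [1, 8, 64, 512, 4096]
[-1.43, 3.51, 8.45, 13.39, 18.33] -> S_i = -1.43 + 4.94*i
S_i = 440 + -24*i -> [440, 416, 392, 368, 344]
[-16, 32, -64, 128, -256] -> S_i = -16*-2^i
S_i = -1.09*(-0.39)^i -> [-1.09, 0.43, -0.17, 0.06, -0.03]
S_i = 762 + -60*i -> [762, 702, 642, 582, 522]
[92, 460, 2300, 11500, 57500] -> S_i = 92*5^i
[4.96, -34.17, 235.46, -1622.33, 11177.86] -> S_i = 4.96*(-6.89)^i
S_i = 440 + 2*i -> [440, 442, 444, 446, 448]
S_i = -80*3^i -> [-80, -240, -720, -2160, -6480]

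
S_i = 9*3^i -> [9, 27, 81, 243, 729]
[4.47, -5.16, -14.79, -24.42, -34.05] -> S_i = 4.47 + -9.63*i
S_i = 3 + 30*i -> [3, 33, 63, 93, 123]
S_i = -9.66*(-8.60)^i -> [-9.66, 83.08, -714.45, 6144.3, -52840.99]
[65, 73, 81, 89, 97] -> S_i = 65 + 8*i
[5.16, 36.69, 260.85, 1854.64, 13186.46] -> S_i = 5.16*7.11^i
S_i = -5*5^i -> [-5, -25, -125, -625, -3125]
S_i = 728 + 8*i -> [728, 736, 744, 752, 760]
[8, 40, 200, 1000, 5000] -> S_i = 8*5^i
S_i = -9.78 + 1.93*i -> [-9.78, -7.85, -5.92, -3.99, -2.06]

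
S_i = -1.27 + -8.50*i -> [-1.27, -9.77, -18.27, -26.77, -35.27]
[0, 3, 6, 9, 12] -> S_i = 0 + 3*i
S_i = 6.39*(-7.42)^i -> [6.39, -47.41, 351.81, -2610.43, 19369.41]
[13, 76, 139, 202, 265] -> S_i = 13 + 63*i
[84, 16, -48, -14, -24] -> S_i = Random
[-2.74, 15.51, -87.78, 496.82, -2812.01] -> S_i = -2.74*(-5.66)^i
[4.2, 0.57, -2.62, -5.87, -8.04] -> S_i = Random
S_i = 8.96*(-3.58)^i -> [8.96, -32.08, 114.83, -411.11, 1471.77]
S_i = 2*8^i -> [2, 16, 128, 1024, 8192]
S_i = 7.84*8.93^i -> [7.84, 70.01, 625.2, 5583.04, 49856.51]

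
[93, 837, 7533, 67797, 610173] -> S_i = 93*9^i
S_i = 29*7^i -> [29, 203, 1421, 9947, 69629]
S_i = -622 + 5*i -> [-622, -617, -612, -607, -602]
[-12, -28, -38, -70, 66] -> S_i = Random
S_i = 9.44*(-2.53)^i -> [9.44, -23.88, 60.42, -152.87, 386.77]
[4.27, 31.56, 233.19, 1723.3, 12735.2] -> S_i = 4.27*7.39^i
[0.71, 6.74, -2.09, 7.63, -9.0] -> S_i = Random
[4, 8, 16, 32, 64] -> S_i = 4*2^i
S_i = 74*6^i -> [74, 444, 2664, 15984, 95904]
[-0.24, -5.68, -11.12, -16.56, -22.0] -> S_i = -0.24 + -5.44*i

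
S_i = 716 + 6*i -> [716, 722, 728, 734, 740]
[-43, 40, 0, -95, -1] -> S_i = Random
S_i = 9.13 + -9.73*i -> [9.13, -0.6, -10.33, -20.06, -29.79]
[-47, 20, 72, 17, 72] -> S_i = Random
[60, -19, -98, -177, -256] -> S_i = 60 + -79*i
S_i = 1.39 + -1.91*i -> [1.39, -0.52, -2.43, -4.34, -6.25]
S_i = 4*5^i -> [4, 20, 100, 500, 2500]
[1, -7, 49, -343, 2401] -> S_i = 1*-7^i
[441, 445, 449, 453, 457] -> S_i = 441 + 4*i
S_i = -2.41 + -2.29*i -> [-2.41, -4.7, -6.99, -9.28, -11.57]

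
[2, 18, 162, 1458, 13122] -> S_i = 2*9^i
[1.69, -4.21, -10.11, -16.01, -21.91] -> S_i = 1.69 + -5.90*i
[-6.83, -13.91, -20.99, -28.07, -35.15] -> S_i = -6.83 + -7.08*i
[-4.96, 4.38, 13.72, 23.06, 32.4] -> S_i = -4.96 + 9.34*i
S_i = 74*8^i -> [74, 592, 4736, 37888, 303104]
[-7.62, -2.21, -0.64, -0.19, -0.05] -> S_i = -7.62*0.29^i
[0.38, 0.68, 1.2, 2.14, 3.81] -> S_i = 0.38*1.78^i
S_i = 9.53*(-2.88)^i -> [9.53, -27.45, 79.05, -227.65, 655.64]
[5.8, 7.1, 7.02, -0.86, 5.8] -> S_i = Random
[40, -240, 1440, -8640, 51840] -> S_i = 40*-6^i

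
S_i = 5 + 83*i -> [5, 88, 171, 254, 337]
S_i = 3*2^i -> [3, 6, 12, 24, 48]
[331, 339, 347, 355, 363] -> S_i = 331 + 8*i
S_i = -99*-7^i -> [-99, 693, -4851, 33957, -237699]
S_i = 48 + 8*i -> [48, 56, 64, 72, 80]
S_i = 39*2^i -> [39, 78, 156, 312, 624]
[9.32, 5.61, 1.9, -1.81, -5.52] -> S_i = 9.32 + -3.71*i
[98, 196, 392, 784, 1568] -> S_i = 98*2^i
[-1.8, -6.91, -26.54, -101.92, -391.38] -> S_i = -1.80*3.84^i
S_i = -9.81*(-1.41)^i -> [-9.81, 13.83, -19.5, 27.5, -38.77]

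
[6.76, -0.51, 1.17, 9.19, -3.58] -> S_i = Random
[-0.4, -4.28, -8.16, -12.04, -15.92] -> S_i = -0.40 + -3.88*i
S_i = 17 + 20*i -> [17, 37, 57, 77, 97]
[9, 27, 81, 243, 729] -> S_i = 9*3^i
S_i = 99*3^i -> [99, 297, 891, 2673, 8019]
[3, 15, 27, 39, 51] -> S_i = 3 + 12*i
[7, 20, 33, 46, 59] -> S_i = 7 + 13*i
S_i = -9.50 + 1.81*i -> [-9.5, -7.69, -5.88, -4.07, -2.26]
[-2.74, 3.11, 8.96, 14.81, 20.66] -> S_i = -2.74 + 5.85*i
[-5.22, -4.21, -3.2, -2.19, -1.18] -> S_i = -5.22 + 1.01*i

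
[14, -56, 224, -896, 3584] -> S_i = 14*-4^i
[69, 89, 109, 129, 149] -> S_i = 69 + 20*i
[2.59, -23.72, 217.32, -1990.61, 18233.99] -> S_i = 2.59*(-9.16)^i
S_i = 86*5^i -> [86, 430, 2150, 10750, 53750]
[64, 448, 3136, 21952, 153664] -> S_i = 64*7^i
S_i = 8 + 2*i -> [8, 10, 12, 14, 16]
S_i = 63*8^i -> [63, 504, 4032, 32256, 258048]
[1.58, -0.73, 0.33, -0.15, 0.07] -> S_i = 1.58*(-0.46)^i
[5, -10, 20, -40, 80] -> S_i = 5*-2^i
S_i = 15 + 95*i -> [15, 110, 205, 300, 395]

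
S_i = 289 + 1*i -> [289, 290, 291, 292, 293]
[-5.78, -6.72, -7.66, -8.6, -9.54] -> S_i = -5.78 + -0.94*i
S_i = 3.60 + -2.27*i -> [3.6, 1.33, -0.94, -3.21, -5.48]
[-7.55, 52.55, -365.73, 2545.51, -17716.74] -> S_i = -7.55*(-6.96)^i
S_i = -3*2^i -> [-3, -6, -12, -24, -48]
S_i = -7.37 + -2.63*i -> [-7.37, -10.0, -12.63, -15.26, -17.89]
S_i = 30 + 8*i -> [30, 38, 46, 54, 62]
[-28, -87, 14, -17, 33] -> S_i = Random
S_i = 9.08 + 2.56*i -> [9.08, 11.64, 14.2, 16.76, 19.32]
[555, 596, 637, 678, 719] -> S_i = 555 + 41*i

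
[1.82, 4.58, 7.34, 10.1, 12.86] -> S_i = 1.82 + 2.76*i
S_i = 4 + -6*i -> [4, -2, -8, -14, -20]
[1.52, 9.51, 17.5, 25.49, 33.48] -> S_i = 1.52 + 7.99*i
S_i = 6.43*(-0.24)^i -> [6.43, -1.54, 0.37, -0.09, 0.02]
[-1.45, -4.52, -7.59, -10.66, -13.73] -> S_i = -1.45 + -3.07*i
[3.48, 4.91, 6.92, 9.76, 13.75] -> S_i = 3.48*1.41^i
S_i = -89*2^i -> [-89, -178, -356, -712, -1424]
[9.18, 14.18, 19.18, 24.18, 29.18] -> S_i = 9.18 + 5.00*i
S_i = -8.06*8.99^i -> [-8.06, -72.46, -651.41, -5856.18, -52647.02]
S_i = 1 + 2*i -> [1, 3, 5, 7, 9]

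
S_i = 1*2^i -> [1, 2, 4, 8, 16]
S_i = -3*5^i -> [-3, -15, -75, -375, -1875]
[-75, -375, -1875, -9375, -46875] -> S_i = -75*5^i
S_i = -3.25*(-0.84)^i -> [-3.25, 2.73, -2.29, 1.93, -1.62]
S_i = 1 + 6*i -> [1, 7, 13, 19, 25]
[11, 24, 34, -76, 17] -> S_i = Random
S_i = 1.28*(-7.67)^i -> [1.28, -9.82, 75.3, -577.56, 4429.87]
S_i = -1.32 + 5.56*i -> [-1.32, 4.24, 9.8, 15.36, 20.92]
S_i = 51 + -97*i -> [51, -46, -143, -240, -337]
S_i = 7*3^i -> [7, 21, 63, 189, 567]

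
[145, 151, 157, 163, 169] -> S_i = 145 + 6*i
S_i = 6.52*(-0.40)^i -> [6.52, -2.61, 1.04, -0.42, 0.17]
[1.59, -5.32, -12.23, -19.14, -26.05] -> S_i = 1.59 + -6.91*i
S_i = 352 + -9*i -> [352, 343, 334, 325, 316]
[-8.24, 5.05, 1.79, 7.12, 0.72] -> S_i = Random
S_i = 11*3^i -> [11, 33, 99, 297, 891]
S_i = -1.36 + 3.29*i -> [-1.36, 1.93, 5.22, 8.51, 11.8]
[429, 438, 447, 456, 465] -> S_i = 429 + 9*i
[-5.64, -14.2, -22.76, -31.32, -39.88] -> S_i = -5.64 + -8.56*i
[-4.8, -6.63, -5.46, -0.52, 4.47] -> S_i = Random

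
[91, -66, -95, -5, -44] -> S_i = Random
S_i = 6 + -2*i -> [6, 4, 2, 0, -2]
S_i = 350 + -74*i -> [350, 276, 202, 128, 54]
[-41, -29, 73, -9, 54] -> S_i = Random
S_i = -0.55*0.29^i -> [-0.55, -0.16, -0.05, -0.01, -0.0]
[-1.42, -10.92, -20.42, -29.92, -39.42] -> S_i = -1.42 + -9.50*i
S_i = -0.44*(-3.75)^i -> [-0.44, 1.65, -6.19, 23.2, -87.01]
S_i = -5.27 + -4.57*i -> [-5.27, -9.84, -14.41, -18.98, -23.55]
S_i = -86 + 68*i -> [-86, -18, 50, 118, 186]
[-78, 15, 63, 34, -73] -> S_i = Random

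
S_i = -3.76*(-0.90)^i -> [-3.76, 3.38, -3.05, 2.74, -2.47]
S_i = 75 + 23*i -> [75, 98, 121, 144, 167]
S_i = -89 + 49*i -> [-89, -40, 9, 58, 107]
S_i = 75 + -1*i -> [75, 74, 73, 72, 71]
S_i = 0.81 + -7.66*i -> [0.81, -6.85, -14.51, -22.17, -29.83]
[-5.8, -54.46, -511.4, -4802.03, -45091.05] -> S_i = -5.80*9.39^i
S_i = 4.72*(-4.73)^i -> [4.72, -22.33, 105.6, -499.49, 2362.58]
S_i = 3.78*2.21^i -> [3.78, 8.35, 18.46, 40.8, 90.17]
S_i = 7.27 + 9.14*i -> [7.27, 16.41, 25.55, 34.69, 43.83]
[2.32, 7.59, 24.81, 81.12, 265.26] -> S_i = 2.32*3.27^i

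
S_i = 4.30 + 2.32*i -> [4.3, 6.62, 8.94, 11.26, 13.58]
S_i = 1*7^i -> [1, 7, 49, 343, 2401]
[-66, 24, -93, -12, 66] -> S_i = Random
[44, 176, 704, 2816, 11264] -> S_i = 44*4^i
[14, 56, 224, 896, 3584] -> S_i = 14*4^i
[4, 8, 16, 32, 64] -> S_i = 4*2^i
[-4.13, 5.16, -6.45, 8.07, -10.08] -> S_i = -4.13*(-1.25)^i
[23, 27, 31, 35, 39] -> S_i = 23 + 4*i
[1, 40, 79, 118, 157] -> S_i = 1 + 39*i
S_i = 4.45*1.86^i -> [4.45, 8.28, 15.4, 28.64, 53.26]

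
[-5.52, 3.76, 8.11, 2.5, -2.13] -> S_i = Random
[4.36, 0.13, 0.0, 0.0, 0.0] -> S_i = 4.36*0.03^i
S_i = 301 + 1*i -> [301, 302, 303, 304, 305]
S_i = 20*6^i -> [20, 120, 720, 4320, 25920]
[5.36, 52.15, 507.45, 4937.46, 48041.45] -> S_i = 5.36*9.73^i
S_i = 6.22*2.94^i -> [6.22, 18.29, 53.76, 158.06, 464.71]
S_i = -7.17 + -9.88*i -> [-7.17, -17.05, -26.93, -36.81, -46.69]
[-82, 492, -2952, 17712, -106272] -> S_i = -82*-6^i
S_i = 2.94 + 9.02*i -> [2.94, 11.96, 20.98, 30.0, 39.02]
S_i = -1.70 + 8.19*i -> [-1.7, 6.49, 14.68, 22.87, 31.06]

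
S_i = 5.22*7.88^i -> [5.22, 41.13, 324.13, 2554.17, 20126.83]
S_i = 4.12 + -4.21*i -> [4.12, -0.09, -4.3, -8.51, -12.72]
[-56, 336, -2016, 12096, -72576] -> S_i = -56*-6^i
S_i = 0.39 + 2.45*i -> [0.39, 2.84, 5.29, 7.74, 10.19]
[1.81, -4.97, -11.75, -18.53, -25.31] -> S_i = 1.81 + -6.78*i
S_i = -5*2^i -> [-5, -10, -20, -40, -80]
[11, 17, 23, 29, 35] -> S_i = 11 + 6*i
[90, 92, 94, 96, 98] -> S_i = 90 + 2*i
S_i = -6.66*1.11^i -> [-6.66, -7.39, -8.21, -9.11, -10.11]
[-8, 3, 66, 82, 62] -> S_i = Random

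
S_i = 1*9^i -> [1, 9, 81, 729, 6561]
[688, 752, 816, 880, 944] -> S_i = 688 + 64*i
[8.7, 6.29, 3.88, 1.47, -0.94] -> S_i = 8.70 + -2.41*i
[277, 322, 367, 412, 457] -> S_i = 277 + 45*i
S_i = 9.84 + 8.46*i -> [9.84, 18.3, 26.76, 35.22, 43.68]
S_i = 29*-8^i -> [29, -232, 1856, -14848, 118784]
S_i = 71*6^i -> [71, 426, 2556, 15336, 92016]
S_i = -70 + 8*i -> [-70, -62, -54, -46, -38]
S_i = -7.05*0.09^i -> [-7.05, -0.63, -0.06, -0.01, -0.0]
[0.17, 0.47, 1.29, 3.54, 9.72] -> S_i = 0.17*2.75^i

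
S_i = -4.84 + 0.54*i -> [-4.84, -4.3, -3.76, -3.22, -2.68]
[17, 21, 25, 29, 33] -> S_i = 17 + 4*i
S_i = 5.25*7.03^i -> [5.25, 36.91, 259.46, 1824.0, 12822.73]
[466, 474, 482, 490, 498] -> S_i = 466 + 8*i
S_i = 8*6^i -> [8, 48, 288, 1728, 10368]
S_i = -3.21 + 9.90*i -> [-3.21, 6.69, 16.59, 26.49, 36.39]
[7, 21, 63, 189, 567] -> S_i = 7*3^i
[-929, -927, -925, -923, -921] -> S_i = -929 + 2*i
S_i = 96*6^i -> [96, 576, 3456, 20736, 124416]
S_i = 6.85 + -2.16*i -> [6.85, 4.69, 2.53, 0.37, -1.79]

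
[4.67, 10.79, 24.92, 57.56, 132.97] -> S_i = 4.67*2.31^i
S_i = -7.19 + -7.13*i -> [-7.19, -14.32, -21.45, -28.58, -35.71]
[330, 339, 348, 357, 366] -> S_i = 330 + 9*i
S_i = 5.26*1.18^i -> [5.26, 6.21, 7.32, 8.64, 10.2]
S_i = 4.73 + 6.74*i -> [4.73, 11.47, 18.21, 24.95, 31.69]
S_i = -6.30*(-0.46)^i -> [-6.3, 2.9, -1.33, 0.61, -0.28]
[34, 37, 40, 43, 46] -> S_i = 34 + 3*i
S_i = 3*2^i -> [3, 6, 12, 24, 48]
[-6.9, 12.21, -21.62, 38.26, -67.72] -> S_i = -6.90*(-1.77)^i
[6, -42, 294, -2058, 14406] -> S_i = 6*-7^i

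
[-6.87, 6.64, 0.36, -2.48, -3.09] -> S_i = Random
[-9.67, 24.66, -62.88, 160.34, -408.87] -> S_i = -9.67*(-2.55)^i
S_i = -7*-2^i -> [-7, 14, -28, 56, -112]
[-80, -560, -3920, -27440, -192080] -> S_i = -80*7^i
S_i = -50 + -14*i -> [-50, -64, -78, -92, -106]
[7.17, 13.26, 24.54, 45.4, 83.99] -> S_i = 7.17*1.85^i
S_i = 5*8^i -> [5, 40, 320, 2560, 20480]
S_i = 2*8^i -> [2, 16, 128, 1024, 8192]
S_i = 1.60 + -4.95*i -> [1.6, -3.35, -8.3, -13.25, -18.2]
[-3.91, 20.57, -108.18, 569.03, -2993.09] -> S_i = -3.91*(-5.26)^i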